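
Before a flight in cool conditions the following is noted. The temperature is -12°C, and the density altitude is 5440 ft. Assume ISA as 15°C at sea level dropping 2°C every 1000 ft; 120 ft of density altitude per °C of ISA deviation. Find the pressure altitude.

DA = PA + 120 × (OAT − (15 − 2·PA/1000)) = PA + 120·OAT − 1800 + 0.24·PA = 1.24·PA + 120·OAT − 1800.
So 1.24·PA = 5440 − 120 × (-12) + 1800 = 8680.
PA = 8680 / 1.24 = 7000 ft.

7000 ft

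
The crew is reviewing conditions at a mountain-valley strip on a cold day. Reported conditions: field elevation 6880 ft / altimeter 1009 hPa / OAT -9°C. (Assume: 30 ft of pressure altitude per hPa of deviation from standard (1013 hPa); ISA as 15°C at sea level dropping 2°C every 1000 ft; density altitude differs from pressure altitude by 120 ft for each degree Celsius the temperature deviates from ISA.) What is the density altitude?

5800 ft

Pressure altitude = 6880 + (1013 − 1009) × 30 = 6880 + (+120) = 7000 ft.
ISA temperature at 7000 ft = 15 − 2 × (7000/1000) = 1°C.
ISA deviation = -9 − 1 = -10°C.
Density altitude = 7000 + 120 × (-10) = 5800 ft.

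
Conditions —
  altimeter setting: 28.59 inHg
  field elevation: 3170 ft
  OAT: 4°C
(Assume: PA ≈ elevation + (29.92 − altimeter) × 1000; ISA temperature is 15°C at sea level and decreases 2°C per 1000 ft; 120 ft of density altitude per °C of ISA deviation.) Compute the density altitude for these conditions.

Pressure altitude = 3170 + (29.92 − 28.59) × 1000 = 3170 + (+1330) = 4500 ft.
ISA temperature at 4500 ft = 15 − 2 × (4500/1000) = 6°C.
ISA deviation = 4 − 6 = -2°C.
Density altitude = 4500 + 120 × (-2) = 4260 ft.

4260 ft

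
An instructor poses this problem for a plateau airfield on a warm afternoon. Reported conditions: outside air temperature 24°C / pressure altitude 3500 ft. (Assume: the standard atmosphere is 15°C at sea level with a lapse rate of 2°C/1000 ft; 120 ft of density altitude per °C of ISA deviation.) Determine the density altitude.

5420 ft

ISA temperature at 3500 ft = 15 − 2 × (3500/1000) = 8°C.
ISA deviation = 24 − 8 = +16°C.
Density altitude = 3500 + 120 × (16) = 3500 + (+1920) = 5420 ft.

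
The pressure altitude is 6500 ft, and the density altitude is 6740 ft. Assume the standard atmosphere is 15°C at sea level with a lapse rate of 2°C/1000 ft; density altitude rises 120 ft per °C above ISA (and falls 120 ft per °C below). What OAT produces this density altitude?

4°C

Density altitude − pressure altitude = 6740 − 6500 = +240 ft.
At 120 ft/°C that is an ISA deviation of 240/120 = +2°C.
ISA temperature at 6500 ft = 15 − 2 × (6500/1000) = 2°C.
OAT = ISA + deviation = 2 + (+2) = 4°C.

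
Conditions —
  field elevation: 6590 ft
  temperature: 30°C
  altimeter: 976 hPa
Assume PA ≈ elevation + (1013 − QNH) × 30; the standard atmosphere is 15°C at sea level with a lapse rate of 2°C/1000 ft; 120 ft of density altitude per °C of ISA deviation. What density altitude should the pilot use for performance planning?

11348 ft

Pressure altitude = 6590 + (1013 − 976) × 30 = 6590 + (+1110) = 7700 ft.
ISA temperature at 7700 ft = 15 − 2 × (7700/1000) = -0.4°C.
ISA deviation = 30 − (-0.4) = +30.4°C.
Density altitude = 7700 + 120 × (30.4) = 11348 ft.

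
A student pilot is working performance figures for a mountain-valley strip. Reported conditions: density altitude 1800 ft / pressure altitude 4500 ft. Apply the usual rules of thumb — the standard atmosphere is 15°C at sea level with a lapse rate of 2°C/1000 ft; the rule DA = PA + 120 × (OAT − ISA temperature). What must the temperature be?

Density altitude − pressure altitude = 1800 − 4500 = -2700 ft.
At 120 ft/°C that is an ISA deviation of -2700/120 = -22.5°C.
ISA temperature at 4500 ft = 15 − 2 × (4500/1000) = 6°C.
OAT = ISA + deviation = 6 + (-22.5) = -16.5°C.

-16.5°C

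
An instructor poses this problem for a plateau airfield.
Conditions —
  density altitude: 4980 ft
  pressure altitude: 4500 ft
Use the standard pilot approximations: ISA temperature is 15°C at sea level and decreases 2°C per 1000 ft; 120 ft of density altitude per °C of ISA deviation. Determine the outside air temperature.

Density altitude − pressure altitude = 4980 − 4500 = +480 ft.
At 120 ft/°C that is an ISA deviation of 480/120 = +4°C.
ISA temperature at 4500 ft = 15 − 2 × (4500/1000) = 6°C.
OAT = ISA + deviation = 6 + (+4) = 10°C.

10°C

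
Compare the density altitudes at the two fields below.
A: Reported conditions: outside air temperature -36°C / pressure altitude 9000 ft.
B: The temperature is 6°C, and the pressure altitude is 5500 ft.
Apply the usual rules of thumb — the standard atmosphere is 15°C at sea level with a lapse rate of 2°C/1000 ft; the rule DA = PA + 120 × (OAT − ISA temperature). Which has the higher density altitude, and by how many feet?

B by 700 ft

A: ISA temp = -3°C, deviation -33°C, DA = 9000 + 120 × (-33) = 5040 ft.
B: ISA temp = 4°C, deviation +2°C, DA = 5500 + 120 × 2 = 5740 ft.
B is higher by 5740 − 5040 = 700 ft.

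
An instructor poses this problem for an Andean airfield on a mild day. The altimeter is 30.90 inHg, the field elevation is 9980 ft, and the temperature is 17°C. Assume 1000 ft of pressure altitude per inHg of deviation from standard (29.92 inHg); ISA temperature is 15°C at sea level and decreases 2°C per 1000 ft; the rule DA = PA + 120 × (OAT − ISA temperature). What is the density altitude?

11400 ft

Pressure altitude = 9980 + (29.92 − 30.90) × 1000 = 9980 + (-980) = 9000 ft.
ISA temperature at 9000 ft = 15 − 2 × (9000/1000) = -3°C.
ISA deviation = 17 − (-3) = +20°C.
Density altitude = 9000 + 120 × (20) = 11400 ft.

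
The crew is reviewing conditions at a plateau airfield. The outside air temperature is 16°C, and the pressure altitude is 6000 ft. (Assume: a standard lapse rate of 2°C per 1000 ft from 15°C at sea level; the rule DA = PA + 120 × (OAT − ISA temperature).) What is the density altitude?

7560 ft

ISA temperature at 6000 ft = 15 − 2 × (6000/1000) = 3°C.
ISA deviation = 16 − 3 = +13°C.
Density altitude = 6000 + 120 × (13) = 6000 + (+1560) = 7560 ft.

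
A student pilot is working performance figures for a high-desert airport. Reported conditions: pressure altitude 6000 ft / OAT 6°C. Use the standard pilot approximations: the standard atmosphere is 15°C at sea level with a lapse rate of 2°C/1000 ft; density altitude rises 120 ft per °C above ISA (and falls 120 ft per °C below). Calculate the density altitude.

ISA temperature at 6000 ft = 15 − 2 × (6000/1000) = 3°C.
ISA deviation = 6 − 3 = +3°C.
Density altitude = 6000 + 120 × (3) = 6000 + (+360) = 6360 ft.

6360 ft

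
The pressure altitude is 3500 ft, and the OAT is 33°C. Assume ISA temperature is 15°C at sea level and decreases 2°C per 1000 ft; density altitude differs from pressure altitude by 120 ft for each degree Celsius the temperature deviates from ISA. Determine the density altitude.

ISA temperature at 3500 ft = 15 − 2 × (3500/1000) = 8°C.
ISA deviation = 33 − 8 = +25°C.
Density altitude = 3500 + 120 × (25) = 3500 + (+3000) = 6500 ft.

6500 ft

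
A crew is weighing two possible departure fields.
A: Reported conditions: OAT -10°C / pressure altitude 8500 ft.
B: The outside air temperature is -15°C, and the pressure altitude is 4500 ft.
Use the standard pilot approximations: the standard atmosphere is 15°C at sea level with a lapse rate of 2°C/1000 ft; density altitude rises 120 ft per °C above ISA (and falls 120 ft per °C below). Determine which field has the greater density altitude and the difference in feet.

A by 5560 ft

A: ISA temp = -2°C, deviation -8°C, DA = 8500 + 120 × (-8) = 7540 ft.
B: ISA temp = 6°C, deviation -21°C, DA = 4500 + 120 × (-21) = 1980 ft.
A is higher by 7540 − 1980 = 5560 ft.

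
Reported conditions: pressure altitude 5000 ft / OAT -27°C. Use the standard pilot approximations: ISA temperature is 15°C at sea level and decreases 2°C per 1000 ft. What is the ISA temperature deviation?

ISA-32°C

ISA temperature at 5000 ft = 15 − 2 × (5000/1000) = 5°C.
Deviation = OAT − ISA = -27 − 5 = -32°C.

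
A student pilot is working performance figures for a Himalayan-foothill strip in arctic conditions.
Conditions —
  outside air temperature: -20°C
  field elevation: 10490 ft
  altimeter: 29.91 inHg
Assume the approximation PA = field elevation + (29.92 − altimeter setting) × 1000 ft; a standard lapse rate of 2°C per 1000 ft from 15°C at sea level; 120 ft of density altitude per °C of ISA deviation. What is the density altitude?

Pressure altitude = 10490 + (29.92 − 29.91) × 1000 = 10490 + (+10) = 10500 ft.
ISA temperature at 10500 ft = 15 − 2 × (10500/1000) = -6°C.
ISA deviation = -20 − (-6) = -14°C.
Density altitude = 10500 + 120 × (-14) = 8820 ft.

8820 ft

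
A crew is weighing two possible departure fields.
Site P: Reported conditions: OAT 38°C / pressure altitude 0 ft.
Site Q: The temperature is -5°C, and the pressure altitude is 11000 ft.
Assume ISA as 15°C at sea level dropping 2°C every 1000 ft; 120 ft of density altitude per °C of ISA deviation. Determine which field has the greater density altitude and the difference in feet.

Site Q by 8480 ft

Site P: ISA temp = 15°C, deviation +23°C, DA = 0 + 120 × 23 = 2760 ft.
Site Q: ISA temp = -7°C, deviation +2°C, DA = 11000 + 120 × 2 = 11240 ft.
Site Q is higher by 11240 − 2760 = 8480 ft.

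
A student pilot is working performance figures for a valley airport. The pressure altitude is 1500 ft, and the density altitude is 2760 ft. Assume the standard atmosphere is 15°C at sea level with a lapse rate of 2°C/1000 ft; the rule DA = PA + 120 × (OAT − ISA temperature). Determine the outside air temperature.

Density altitude − pressure altitude = 2760 − 1500 = +1260 ft.
At 120 ft/°C that is an ISA deviation of 1260/120 = +10.5°C.
ISA temperature at 1500 ft = 15 − 2 × (1500/1000) = 12°C.
OAT = ISA + deviation = 12 + (+10.5) = 22.5°C.

22.5°C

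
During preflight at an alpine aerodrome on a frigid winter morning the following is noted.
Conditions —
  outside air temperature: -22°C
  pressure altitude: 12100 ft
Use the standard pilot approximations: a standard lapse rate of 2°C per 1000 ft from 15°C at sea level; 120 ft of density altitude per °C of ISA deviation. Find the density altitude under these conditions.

ISA temperature at 12100 ft = 15 − 2 × (12100/1000) = -9.2°C.
ISA deviation = -22 − (-9.2) = -12.8°C.
Density altitude = 12100 + 120 × (-12.8) = 12100 + (-1536) = 10564 ft.

10564 ft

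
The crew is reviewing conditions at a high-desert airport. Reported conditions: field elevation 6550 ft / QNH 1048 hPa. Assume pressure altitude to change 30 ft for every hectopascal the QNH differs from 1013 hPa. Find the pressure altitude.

Pressure correction = (1013 − 1048) × 30 = -1050 ft.
Pressure altitude = 6550 + (-1050) = 5500 ft.

5500 ft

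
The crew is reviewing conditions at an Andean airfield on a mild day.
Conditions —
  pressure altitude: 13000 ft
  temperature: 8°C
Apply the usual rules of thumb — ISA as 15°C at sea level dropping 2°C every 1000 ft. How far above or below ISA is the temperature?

ISA+19°C

ISA temperature at 13000 ft = 15 − 2 × (13000/1000) = -11°C.
Deviation = OAT − ISA = 8 − (-11) = +19°C.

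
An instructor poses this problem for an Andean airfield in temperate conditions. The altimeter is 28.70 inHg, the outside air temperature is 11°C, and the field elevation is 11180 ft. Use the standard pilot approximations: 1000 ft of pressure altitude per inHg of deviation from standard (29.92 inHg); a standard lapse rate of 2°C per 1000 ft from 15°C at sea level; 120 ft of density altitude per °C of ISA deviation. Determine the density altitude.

Pressure altitude = 11180 + (29.92 − 28.70) × 1000 = 11180 + (+1220) = 12400 ft.
ISA temperature at 12400 ft = 15 − 2 × (12400/1000) = -9.8°C.
ISA deviation = 11 − (-9.8) = +20.8°C.
Density altitude = 12400 + 120 × (20.8) = 14896 ft.

14896 ft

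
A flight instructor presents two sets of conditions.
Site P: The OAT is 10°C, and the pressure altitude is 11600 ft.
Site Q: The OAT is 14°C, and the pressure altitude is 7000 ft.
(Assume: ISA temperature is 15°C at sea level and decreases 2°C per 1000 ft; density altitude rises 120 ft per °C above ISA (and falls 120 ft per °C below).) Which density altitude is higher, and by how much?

Site P by 5224 ft

Site P: ISA temp = -8.2°C, deviation +18.2°C, DA = 11600 + 120 × 18.2 = 13784 ft.
Site Q: ISA temp = 1°C, deviation +13°C, DA = 7000 + 120 × 13 = 8560 ft.
Site P is higher by 13784 − 8560 = 5224 ft.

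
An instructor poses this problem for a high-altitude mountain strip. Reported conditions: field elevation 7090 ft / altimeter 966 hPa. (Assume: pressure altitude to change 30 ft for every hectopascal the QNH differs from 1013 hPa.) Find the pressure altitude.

Pressure correction = (1013 − 966) × 30 = +1410 ft.
Pressure altitude = 7090 + (+1410) = 8500 ft.

8500 ft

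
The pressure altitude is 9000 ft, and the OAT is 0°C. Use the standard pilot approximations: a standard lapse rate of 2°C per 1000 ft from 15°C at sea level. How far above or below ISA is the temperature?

ISA temperature at 9000 ft = 15 − 2 × (9000/1000) = -3°C.
Deviation = OAT − ISA = 0 − (-3) = +3°C.

ISA+3°C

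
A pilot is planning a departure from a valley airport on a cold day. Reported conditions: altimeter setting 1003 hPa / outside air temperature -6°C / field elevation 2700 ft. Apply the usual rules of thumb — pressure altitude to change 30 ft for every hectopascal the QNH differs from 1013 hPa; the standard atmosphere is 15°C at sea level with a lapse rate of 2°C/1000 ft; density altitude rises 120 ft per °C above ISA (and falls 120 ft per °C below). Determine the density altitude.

1200 ft

Pressure altitude = 2700 + (1013 − 1003) × 30 = 2700 + (+300) = 3000 ft.
ISA temperature at 3000 ft = 15 − 2 × (3000/1000) = 9°C.
ISA deviation = -6 − 9 = -15°C.
Density altitude = 3000 + 120 × (-15) = 1200 ft.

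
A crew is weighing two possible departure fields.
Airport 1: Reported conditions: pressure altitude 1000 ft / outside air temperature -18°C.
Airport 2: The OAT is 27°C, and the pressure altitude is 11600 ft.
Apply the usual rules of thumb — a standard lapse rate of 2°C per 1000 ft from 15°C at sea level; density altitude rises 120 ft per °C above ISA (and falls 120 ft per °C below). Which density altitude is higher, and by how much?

Airport 1: ISA temp = 13°C, deviation -31°C, DA = 1000 + 120 × (-31) = -2720 ft.
Airport 2: ISA temp = -8.2°C, deviation +35.2°C, DA = 11600 + 120 × 35.2 = 15824 ft.
Airport 2 is higher by 15824 − (-2720) = 18544 ft.

Airport 2 by 18544 ft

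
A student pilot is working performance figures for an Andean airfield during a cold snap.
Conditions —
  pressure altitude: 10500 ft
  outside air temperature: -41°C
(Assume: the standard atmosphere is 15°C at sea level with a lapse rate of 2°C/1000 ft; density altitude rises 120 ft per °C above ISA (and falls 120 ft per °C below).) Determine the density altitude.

ISA temperature at 10500 ft = 15 − 2 × (10500/1000) = -6°C.
ISA deviation = -41 − (-6) = -35°C.
Density altitude = 10500 + 120 × (-35) = 10500 + (-4200) = 6300 ft.

6300 ft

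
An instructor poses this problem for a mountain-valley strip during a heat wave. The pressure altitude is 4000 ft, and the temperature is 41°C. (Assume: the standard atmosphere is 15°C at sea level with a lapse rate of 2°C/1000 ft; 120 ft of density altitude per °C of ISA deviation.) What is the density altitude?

ISA temperature at 4000 ft = 15 − 2 × (4000/1000) = 7°C.
ISA deviation = 41 − 7 = +34°C.
Density altitude = 4000 + 120 × (34) = 4000 + (+4080) = 8080 ft.

8080 ft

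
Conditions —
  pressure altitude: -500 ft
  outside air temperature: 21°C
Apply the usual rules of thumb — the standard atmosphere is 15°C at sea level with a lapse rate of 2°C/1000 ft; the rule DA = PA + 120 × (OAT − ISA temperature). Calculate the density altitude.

100 ft

ISA temperature at -500 ft = 15 − 2 × (-500/1000) = 16°C.
ISA deviation = 21 − 16 = +5°C.
Density altitude = -500 + 120 × (5) = -500 + (+600) = 100 ft.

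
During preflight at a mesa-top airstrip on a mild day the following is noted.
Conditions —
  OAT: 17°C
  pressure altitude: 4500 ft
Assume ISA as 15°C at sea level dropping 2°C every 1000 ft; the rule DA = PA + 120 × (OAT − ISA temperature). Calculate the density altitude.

ISA temperature at 4500 ft = 15 − 2 × (4500/1000) = 6°C.
ISA deviation = 17 − 6 = +11°C.
Density altitude = 4500 + 120 × (11) = 4500 + (+1320) = 5820 ft.

5820 ft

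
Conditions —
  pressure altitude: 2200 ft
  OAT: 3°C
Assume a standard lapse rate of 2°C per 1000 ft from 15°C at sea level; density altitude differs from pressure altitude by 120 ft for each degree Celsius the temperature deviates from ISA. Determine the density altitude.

ISA temperature at 2200 ft = 15 − 2 × (2200/1000) = 10.6°C.
ISA deviation = 3 − 10.6 = -7.6°C.
Density altitude = 2200 + 120 × (-7.6) = 2200 + (-912) = 1288 ft.

1288 ft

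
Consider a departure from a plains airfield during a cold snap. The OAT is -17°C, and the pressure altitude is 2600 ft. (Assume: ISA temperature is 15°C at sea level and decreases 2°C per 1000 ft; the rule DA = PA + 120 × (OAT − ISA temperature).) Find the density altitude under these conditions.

-616 ft

ISA temperature at 2600 ft = 15 − 2 × (2600/1000) = 9.8°C.
ISA deviation = -17 − 9.8 = -26.8°C.
Density altitude = 2600 + 120 × (-26.8) = 2600 + (-3216) = -616 ft.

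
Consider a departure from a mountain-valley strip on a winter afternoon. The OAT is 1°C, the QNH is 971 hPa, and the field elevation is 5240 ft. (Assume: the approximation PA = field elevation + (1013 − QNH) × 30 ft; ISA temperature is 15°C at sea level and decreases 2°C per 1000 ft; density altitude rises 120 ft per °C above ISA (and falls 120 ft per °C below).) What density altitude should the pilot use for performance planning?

Pressure altitude = 5240 + (1013 − 971) × 30 = 5240 + (+1260) = 6500 ft.
ISA temperature at 6500 ft = 15 − 2 × (6500/1000) = 2°C.
ISA deviation = 1 − 2 = -1°C.
Density altitude = 6500 + 120 × (-1) = 6380 ft.

6380 ft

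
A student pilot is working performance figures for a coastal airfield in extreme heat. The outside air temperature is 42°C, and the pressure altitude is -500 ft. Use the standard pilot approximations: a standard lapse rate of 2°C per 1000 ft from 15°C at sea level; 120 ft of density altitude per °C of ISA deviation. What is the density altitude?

2620 ft

ISA temperature at -500 ft = 15 − 2 × (-500/1000) = 16°C.
ISA deviation = 42 − 16 = +26°C.
Density altitude = -500 + 120 × (26) = -500 + (+3120) = 2620 ft.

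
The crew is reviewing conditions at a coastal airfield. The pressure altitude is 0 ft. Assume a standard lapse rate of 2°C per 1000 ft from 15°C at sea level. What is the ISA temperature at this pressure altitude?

15°C

ISA temperature = 15 − 2 × (0/1000) = 15 − 0 = 15°C.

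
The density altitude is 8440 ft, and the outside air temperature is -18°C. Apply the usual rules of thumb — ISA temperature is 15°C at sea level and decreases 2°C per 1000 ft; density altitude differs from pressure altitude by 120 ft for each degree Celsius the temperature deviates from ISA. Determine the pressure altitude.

DA = PA + 120 × (OAT − (15 − 2·PA/1000)) = PA + 120·OAT − 1800 + 0.24·PA = 1.24·PA + 120·OAT − 1800.
So 1.24·PA = 8440 − 120 × (-18) + 1800 = 12400.
PA = 12400 / 1.24 = 10000 ft.

10000 ft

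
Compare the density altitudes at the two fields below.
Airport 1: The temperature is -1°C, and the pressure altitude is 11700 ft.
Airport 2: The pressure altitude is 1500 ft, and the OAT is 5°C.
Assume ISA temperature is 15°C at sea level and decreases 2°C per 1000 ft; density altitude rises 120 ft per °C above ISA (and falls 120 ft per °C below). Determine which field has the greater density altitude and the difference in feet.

Airport 1: ISA temp = -8.4°C, deviation +7.4°C, DA = 11700 + 120 × 7.4 = 12588 ft.
Airport 2: ISA temp = 12°C, deviation -7°C, DA = 1500 + 120 × (-7) = 660 ft.
Airport 1 is higher by 12588 − 660 = 11928 ft.

Airport 1 by 11928 ft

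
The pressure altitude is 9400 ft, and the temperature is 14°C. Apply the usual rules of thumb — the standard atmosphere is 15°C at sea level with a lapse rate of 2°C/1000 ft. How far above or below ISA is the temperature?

ISA temperature at 9400 ft = 15 − 2 × (9400/1000) = -3.8°C.
Deviation = OAT − ISA = 14 − (-3.8) = +17.8°C.

ISA+17.8°C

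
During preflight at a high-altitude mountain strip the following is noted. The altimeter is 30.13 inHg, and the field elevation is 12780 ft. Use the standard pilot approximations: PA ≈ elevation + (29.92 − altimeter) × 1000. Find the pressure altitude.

12570 ft

Pressure correction = (29.92 − 30.13) × 1000 = -210 ft.
Pressure altitude = 12780 + (-210) = 12570 ft.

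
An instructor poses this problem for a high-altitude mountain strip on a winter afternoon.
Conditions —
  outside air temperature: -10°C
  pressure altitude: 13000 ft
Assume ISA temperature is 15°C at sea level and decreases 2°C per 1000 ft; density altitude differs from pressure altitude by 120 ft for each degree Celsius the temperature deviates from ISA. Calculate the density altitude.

ISA temperature at 13000 ft = 15 − 2 × (13000/1000) = -11°C.
ISA deviation = -10 − (-11) = +1°C.
Density altitude = 13000 + 120 × (1) = 13000 + (+120) = 13120 ft.

13120 ft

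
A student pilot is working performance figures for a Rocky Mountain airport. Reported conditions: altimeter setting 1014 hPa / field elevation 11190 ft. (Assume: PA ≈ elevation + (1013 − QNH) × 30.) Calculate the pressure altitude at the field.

Pressure correction = (1013 − 1014) × 30 = -30 ft.
Pressure altitude = 11190 + (-30) = 11160 ft.

11160 ft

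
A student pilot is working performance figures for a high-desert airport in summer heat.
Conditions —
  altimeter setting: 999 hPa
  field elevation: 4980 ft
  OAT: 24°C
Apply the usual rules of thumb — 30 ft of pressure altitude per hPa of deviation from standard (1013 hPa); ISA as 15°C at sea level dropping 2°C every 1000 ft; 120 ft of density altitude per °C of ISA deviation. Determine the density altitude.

7776 ft

Pressure altitude = 4980 + (1013 − 999) × 30 = 4980 + (+420) = 5400 ft.
ISA temperature at 5400 ft = 15 − 2 × (5400/1000) = 4.2°C.
ISA deviation = 24 − 4.2 = +19.8°C.
Density altitude = 5400 + 120 × (19.8) = 7776 ft.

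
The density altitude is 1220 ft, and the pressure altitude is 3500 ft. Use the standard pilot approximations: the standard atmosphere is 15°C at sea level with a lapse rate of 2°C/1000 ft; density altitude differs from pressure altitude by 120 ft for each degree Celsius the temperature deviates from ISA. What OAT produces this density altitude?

-11°C

Density altitude − pressure altitude = 1220 − 3500 = -2280 ft.
At 120 ft/°C that is an ISA deviation of -2280/120 = -19°C.
ISA temperature at 3500 ft = 15 − 2 × (3500/1000) = 8°C.
OAT = ISA + deviation = 8 + (-19) = -11°C.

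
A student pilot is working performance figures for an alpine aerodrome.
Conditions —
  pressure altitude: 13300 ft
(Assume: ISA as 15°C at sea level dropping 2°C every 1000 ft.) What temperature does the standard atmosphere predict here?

-11.6°C

ISA temperature = 15 − 2 × (13300/1000) = 15 − 26.6 = -11.6°C.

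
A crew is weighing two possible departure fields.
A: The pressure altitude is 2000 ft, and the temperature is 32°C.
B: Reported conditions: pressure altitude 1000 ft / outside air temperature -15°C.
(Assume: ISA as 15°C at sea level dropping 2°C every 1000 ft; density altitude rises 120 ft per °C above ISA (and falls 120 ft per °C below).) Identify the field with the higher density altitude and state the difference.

A by 6880 ft

A: ISA temp = 11°C, deviation +21°C, DA = 2000 + 120 × 21 = 4520 ft.
B: ISA temp = 13°C, deviation -28°C, DA = 1000 + 120 × (-28) = -2360 ft.
A is higher by 4520 − (-2360) = 6880 ft.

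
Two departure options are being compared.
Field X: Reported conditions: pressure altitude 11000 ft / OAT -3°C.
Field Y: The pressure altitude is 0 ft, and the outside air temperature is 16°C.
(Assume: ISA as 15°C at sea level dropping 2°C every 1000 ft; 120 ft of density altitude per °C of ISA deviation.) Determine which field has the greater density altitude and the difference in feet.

Field X by 11360 ft

Field X: ISA temp = -7°C, deviation +4°C, DA = 11000 + 120 × 4 = 11480 ft.
Field Y: ISA temp = 15°C, deviation +1°C, DA = 0 + 120 × 1 = 120 ft.
Field X is higher by 11480 − 120 = 11360 ft.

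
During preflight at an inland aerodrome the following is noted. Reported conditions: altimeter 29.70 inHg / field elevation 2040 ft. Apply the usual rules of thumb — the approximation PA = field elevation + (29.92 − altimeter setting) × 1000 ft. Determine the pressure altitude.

Pressure correction = (29.92 − 29.70) × 1000 = +220 ft.
Pressure altitude = 2040 + (+220) = 2260 ft.

2260 ft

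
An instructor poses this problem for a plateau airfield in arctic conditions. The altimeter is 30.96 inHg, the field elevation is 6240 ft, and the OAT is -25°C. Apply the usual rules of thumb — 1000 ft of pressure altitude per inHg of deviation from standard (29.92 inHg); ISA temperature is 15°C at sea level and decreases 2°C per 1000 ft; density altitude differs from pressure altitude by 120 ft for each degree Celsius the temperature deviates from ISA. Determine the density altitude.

1648 ft

Pressure altitude = 6240 + (29.92 − 30.96) × 1000 = 6240 + (-1040) = 5200 ft.
ISA temperature at 5200 ft = 15 − 2 × (5200/1000) = 4.6°C.
ISA deviation = -25 − 4.6 = -29.6°C.
Density altitude = 5200 + 120 × (-29.6) = 1648 ft.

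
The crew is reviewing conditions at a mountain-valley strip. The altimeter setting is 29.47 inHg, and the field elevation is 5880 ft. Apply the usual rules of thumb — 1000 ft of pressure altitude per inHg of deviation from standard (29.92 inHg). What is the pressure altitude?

6330 ft

Pressure correction = (29.92 − 29.47) × 1000 = +450 ft.
Pressure altitude = 5880 + (+450) = 6330 ft.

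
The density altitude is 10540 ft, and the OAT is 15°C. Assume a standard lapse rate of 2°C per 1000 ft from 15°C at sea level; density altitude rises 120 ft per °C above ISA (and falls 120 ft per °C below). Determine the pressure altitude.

DA = PA + 120 × (OAT − (15 − 2·PA/1000)) = PA + 120·OAT − 1800 + 0.24·PA = 1.24·PA + 120·OAT − 1800.
So 1.24·PA = 10540 − 120 × 15 + 1800 = 10540.
PA = 10540 / 1.24 = 8500 ft.

8500 ft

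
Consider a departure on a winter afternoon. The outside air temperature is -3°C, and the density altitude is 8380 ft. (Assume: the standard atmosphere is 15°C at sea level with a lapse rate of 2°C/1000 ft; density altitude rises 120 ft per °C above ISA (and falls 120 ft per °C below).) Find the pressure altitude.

8500 ft

DA = PA + 120 × (OAT − (15 − 2·PA/1000)) = PA + 120·OAT − 1800 + 0.24·PA = 1.24·PA + 120·OAT − 1800.
So 1.24·PA = 8380 − 120 × (-3) + 1800 = 10540.
PA = 10540 / 1.24 = 8500 ft.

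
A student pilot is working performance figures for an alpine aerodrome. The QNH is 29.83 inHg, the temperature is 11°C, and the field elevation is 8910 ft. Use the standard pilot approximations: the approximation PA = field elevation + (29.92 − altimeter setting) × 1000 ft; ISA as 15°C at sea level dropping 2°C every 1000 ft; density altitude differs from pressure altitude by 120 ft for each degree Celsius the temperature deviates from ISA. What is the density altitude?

10680 ft

Pressure altitude = 8910 + (29.92 − 29.83) × 1000 = 8910 + (+90) = 9000 ft.
ISA temperature at 9000 ft = 15 − 2 × (9000/1000) = -3°C.
ISA deviation = 11 − (-3) = +14°C.
Density altitude = 9000 + 120 × (14) = 10680 ft.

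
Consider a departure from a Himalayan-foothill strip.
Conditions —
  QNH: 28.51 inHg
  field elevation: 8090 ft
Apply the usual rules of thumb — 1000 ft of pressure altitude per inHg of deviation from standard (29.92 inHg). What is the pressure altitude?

9500 ft

Pressure correction = (29.92 − 28.51) × 1000 = +1410 ft.
Pressure altitude = 8090 + (+1410) = 9500 ft.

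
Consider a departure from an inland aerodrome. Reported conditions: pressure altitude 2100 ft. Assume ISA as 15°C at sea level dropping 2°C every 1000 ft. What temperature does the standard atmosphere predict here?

ISA temperature = 15 − 2 × (2100/1000) = 15 − 4.2 = 10.8°C.

10.8°C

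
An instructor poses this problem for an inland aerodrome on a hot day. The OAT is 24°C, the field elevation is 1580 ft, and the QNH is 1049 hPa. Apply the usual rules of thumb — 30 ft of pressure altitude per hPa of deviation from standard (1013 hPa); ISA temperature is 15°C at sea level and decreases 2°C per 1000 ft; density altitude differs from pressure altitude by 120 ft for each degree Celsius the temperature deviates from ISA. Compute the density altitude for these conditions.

1700 ft

Pressure altitude = 1580 + (1013 − 1049) × 30 = 1580 + (-1080) = 500 ft.
ISA temperature at 500 ft = 15 − 2 × (500/1000) = 14°C.
ISA deviation = 24 − 14 = +10°C.
Density altitude = 500 + 120 × (10) = 1700 ft.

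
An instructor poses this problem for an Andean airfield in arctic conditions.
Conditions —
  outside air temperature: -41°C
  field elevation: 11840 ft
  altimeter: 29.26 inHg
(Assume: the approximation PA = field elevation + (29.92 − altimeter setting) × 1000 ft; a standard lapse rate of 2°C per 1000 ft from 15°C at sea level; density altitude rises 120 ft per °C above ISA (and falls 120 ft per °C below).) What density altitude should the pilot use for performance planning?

Pressure altitude = 11840 + (29.92 − 29.26) × 1000 = 11840 + (+660) = 12500 ft.
ISA temperature at 12500 ft = 15 − 2 × (12500/1000) = -10°C.
ISA deviation = -41 − (-10) = -31°C.
Density altitude = 12500 + 120 × (-31) = 8780 ft.

8780 ft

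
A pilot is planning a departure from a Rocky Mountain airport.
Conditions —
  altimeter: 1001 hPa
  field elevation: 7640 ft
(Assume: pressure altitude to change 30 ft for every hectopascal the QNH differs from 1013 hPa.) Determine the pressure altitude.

Pressure correction = (1013 − 1001) × 30 = +360 ft.
Pressure altitude = 7640 + (+360) = 8000 ft.

8000 ft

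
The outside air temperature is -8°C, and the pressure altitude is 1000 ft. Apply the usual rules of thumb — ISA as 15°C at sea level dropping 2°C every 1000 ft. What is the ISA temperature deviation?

ISA temperature at 1000 ft = 15 − 2 × (1000/1000) = 13°C.
Deviation = OAT − ISA = -8 − 13 = -21°C.

ISA-21°C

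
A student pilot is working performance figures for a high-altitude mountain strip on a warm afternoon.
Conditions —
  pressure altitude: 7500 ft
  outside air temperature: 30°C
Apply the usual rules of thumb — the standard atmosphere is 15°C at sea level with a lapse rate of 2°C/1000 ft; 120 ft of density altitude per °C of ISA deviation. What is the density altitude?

ISA temperature at 7500 ft = 15 − 2 × (7500/1000) = 0°C.
ISA deviation = 30 − 0 = +30°C.
Density altitude = 7500 + 120 × (30) = 7500 + (+3600) = 11100 ft.

11100 ft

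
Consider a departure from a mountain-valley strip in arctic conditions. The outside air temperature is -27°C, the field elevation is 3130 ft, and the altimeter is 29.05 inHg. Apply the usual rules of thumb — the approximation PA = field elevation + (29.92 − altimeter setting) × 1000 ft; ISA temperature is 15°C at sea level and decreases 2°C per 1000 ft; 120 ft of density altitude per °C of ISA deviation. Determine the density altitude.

-80 ft

Pressure altitude = 3130 + (29.92 − 29.05) × 1000 = 3130 + (+870) = 4000 ft.
ISA temperature at 4000 ft = 15 − 2 × (4000/1000) = 7°C.
ISA deviation = -27 − 7 = -34°C.
Density altitude = 4000 + 120 × (-34) = -80 ft.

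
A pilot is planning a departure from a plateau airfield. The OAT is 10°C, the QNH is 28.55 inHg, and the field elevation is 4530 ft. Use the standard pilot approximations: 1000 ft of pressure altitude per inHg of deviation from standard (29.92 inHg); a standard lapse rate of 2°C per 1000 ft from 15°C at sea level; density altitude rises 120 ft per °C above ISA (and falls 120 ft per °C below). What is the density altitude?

6716 ft

Pressure altitude = 4530 + (29.92 − 28.55) × 1000 = 4530 + (+1370) = 5900 ft.
ISA temperature at 5900 ft = 15 − 2 × (5900/1000) = 3.2°C.
ISA deviation = 10 − 3.2 = +6.8°C.
Density altitude = 5900 + 120 × (6.8) = 6716 ft.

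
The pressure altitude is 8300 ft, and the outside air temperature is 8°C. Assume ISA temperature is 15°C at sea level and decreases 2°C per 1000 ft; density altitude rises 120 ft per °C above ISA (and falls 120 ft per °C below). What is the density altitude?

ISA temperature at 8300 ft = 15 − 2 × (8300/1000) = -1.6°C.
ISA deviation = 8 − (-1.6) = +9.6°C.
Density altitude = 8300 + 120 × (9.6) = 8300 + (+1152) = 9452 ft.

9452 ft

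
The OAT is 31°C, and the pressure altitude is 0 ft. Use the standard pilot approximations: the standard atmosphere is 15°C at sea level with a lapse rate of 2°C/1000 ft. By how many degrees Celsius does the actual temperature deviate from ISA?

ISA temperature at 0 ft = 15 − 2 × (0/1000) = 15°C.
Deviation = OAT − ISA = 31 − 15 = +16°C.

ISA+16°C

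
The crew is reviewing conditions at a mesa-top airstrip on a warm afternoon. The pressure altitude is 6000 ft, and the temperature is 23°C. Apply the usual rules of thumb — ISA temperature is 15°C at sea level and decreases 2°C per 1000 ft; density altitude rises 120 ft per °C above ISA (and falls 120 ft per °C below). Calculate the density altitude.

8400 ft

ISA temperature at 6000 ft = 15 − 2 × (6000/1000) = 3°C.
ISA deviation = 23 − 3 = +20°C.
Density altitude = 6000 + 120 × (20) = 6000 + (+2400) = 8400 ft.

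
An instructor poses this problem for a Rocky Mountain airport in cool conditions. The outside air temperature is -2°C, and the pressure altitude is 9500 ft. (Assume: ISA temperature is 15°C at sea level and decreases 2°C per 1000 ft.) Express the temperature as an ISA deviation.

ISA temperature at 9500 ft = 15 − 2 × (9500/1000) = -4°C.
Deviation = OAT − ISA = -2 − (-4) = +2°C.

ISA+2°C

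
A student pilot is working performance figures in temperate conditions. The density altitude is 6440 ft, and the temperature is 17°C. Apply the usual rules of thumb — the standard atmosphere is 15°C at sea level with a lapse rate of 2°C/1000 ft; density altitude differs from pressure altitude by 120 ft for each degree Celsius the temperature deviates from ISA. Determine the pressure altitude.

DA = PA + 120 × (OAT − (15 − 2·PA/1000)) = PA + 120·OAT − 1800 + 0.24·PA = 1.24·PA + 120·OAT − 1800.
So 1.24·PA = 6440 − 120 × 17 + 1800 = 6200.
PA = 6200 / 1.24 = 5000 ft.

5000 ft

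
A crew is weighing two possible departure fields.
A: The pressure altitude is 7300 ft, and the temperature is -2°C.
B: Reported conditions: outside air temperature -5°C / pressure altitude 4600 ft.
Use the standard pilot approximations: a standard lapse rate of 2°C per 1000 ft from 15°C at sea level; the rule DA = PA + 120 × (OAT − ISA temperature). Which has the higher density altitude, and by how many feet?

A: ISA temp = 0.4°C, deviation -2.4°C, DA = 7300 + 120 × (-2.4) = 7012 ft.
B: ISA temp = 5.8°C, deviation -10.8°C, DA = 4600 + 120 × (-10.8) = 3304 ft.
A is higher by 7012 − 3304 = 3708 ft.

A by 3708 ft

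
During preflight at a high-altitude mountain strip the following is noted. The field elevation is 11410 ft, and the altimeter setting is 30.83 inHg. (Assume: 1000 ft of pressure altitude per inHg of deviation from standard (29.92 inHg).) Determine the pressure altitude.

Pressure correction = (29.92 − 30.83) × 1000 = -910 ft.
Pressure altitude = 11410 + (-910) = 10500 ft.

10500 ft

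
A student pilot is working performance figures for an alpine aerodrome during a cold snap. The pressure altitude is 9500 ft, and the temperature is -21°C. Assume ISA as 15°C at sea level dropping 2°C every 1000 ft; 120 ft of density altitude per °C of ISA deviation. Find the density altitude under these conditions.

7460 ft

ISA temperature at 9500 ft = 15 − 2 × (9500/1000) = -4°C.
ISA deviation = -21 − (-4) = -17°C.
Density altitude = 9500 + 120 × (-17) = 9500 + (-2040) = 7460 ft.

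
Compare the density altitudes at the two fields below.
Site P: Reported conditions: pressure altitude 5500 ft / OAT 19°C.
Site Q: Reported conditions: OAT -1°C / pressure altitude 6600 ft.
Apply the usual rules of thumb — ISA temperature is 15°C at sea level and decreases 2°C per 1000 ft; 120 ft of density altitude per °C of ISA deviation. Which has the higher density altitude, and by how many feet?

Site P: ISA temp = 4°C, deviation +15°C, DA = 5500 + 120 × 15 = 7300 ft.
Site Q: ISA temp = 1.8°C, deviation -2.8°C, DA = 6600 + 120 × (-2.8) = 6264 ft.
Site P is higher by 7300 − 6264 = 1036 ft.

Site P by 1036 ft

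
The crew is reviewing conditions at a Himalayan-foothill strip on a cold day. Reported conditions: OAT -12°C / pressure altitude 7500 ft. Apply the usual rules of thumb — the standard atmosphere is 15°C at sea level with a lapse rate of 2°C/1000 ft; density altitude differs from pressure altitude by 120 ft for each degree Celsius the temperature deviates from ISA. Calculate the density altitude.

6060 ft

ISA temperature at 7500 ft = 15 − 2 × (7500/1000) = 0°C.
ISA deviation = -12 − 0 = -12°C.
Density altitude = 7500 + 120 × (-12) = 7500 + (-1440) = 6060 ft.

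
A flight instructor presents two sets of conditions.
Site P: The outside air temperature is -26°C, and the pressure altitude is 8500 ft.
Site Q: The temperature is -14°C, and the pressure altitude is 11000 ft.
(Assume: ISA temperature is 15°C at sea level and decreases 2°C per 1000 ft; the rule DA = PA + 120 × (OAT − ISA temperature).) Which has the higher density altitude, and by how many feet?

Site Q by 4540 ft

Site P: ISA temp = -2°C, deviation -24°C, DA = 8500 + 120 × (-24) = 5620 ft.
Site Q: ISA temp = -7°C, deviation -7°C, DA = 11000 + 120 × (-7) = 10160 ft.
Site Q is higher by 10160 − 5620 = 4540 ft.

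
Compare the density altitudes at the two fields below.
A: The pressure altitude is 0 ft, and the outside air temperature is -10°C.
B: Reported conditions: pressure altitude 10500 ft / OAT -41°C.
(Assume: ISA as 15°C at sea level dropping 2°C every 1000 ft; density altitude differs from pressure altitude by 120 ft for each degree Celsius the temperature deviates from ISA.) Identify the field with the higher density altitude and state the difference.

A: ISA temp = 15°C, deviation -25°C, DA = 0 + 120 × (-25) = -3000 ft.
B: ISA temp = -6°C, deviation -35°C, DA = 10500 + 120 × (-35) = 6300 ft.
B is higher by 6300 − (-3000) = 9300 ft.

B by 9300 ft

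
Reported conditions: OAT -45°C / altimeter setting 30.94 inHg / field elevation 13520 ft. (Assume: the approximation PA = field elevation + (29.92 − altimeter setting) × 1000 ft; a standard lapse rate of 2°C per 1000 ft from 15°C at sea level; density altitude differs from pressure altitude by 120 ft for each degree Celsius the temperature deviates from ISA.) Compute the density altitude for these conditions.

8300 ft

Pressure altitude = 13520 + (29.92 − 30.94) × 1000 = 13520 + (-1020) = 12500 ft.
ISA temperature at 12500 ft = 15 − 2 × (12500/1000) = -10°C.
ISA deviation = -45 − (-10) = -35°C.
Density altitude = 12500 + 120 × (-35) = 8300 ft.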